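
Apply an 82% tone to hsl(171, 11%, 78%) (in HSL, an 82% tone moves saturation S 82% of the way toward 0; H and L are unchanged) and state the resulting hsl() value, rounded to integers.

hsl(171, 2%, 78%)

S moves 82% from 11 toward 0: 11 − 9.02 = 1.98 → 2.
H and L are unchanged.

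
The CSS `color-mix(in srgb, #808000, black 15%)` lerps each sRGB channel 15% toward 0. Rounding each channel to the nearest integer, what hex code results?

#808000 is rgb(128, 128, 0).
Lerp each channel 15% toward 0:
  R: 128 + 0.15×(0−128) = 128 − 19.2 = 108.8 → 109
  G: 128 + 0.15×(0−128) = 128 − 19.2 = 108.8 → 109
  B: 0 + 0 = 0 → 0
rgb(109, 109, 0) = #6D6D00.

#6D6D00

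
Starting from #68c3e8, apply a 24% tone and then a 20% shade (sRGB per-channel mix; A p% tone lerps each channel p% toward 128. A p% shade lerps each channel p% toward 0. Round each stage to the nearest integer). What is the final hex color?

#588fa6

#68c3e8 is rgb(104, 195, 232).
Lerp each channel 24% toward 128:
  R: 104 + 0.24×(128−104) = 104 + 5.76 = 109.76 → 110
  G: 195 − 16.08 = 178.92 → 179
  B: 232 − 24.96 = 207.04 → 207
After the tone: rgb(110, 179, 207) = #6eb3cf.
A 20% shade moves each channel 20% toward 0:
  R: 110 − 22 = 88 → 88
  G: 179 − 35.8 = 143.2 → 143
  B: 207 − 41.4 = 165.6 → 166
rgb(88, 143, 166) = #588fa6.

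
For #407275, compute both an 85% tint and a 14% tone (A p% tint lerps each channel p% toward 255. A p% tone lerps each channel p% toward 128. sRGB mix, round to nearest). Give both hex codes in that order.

#407275 is rgb(64, 114, 117).
85% tint:
  R: 64 + 0.85×(255−64) = 64 + 162.35 = 226.35 → 226
  G: 114 + 0.85×(255−114) = 114 + 119.85 = 233.85 → 234
  B: 117 + 0.85×(255−117) = 117 + 117.3 = 234.3 → 234
  → #E2EAEA
14% tone:
  R: 64 + 0.14×(128−64) = 64 + 8.96 = 72.96 → 73
  G: 114 + 0.14×(128−114) = 114 + 1.96 = 115.96 → 116
  B: 117 + 1.54 = 118.54 → 119
  → #497477

#E2EAEA, #497477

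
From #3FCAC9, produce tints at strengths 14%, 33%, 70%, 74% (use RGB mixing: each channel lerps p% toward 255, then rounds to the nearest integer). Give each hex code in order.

#5AD1D1, #7EDBDB, #C5EFEF, #CDF1F1

#3FCAC9 is rgb(63, 202, 201).
14%: (63 + 26.88 = 89.88→90, 202 + 7.42 = 209.42→209, 201 + 7.56 = 208.56→209) → #5AD1D1
33%: (63 + 63.36 = 126.36→126, 202 + 17.49 = 219.49→219, 201 + 17.82 = 218.82→219) → #7EDBDB
70%: (63 + 134.4 = 197.4→197, 202 + 37.1 = 239.1→239, 201 + 37.8 = 238.8→239) → #C5EFEF
74%: (63 + 142.08 = 205.08→205, 202 + 39.22 = 241.22→241, 201 + 39.96 = 240.96→241) → #CDF1F1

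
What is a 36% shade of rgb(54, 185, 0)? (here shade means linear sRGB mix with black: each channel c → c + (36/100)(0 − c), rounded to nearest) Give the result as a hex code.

Lerp each channel 36% toward 0:
  R: 54 − 19.44 = 34.56 → 35
  G: 185 + 0.36×(0−185) = 185 − 66.6 = 118.4 → 118
  B: 0 + 0 = 0 → 0
rgb(35, 118, 0) = #237600.

#237600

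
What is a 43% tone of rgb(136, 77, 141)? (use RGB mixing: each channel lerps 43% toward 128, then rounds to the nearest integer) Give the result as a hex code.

A 43% tone moves each channel 43% toward 128:
  R: 136 − 3.44 = 132.56 → 133
  G: 77 + 0.43×(128−77) = 77 + 21.93 = 98.93 → 99
  B: 141 − 5.59 = 135.41 → 135
rgb(133, 99, 135) = #856387.

#856387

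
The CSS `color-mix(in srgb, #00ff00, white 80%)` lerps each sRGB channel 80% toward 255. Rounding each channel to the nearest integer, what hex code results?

#00ff00 is rgb(0, 255, 0).
Per channel, c → c + 0.8(255 − c):
  R: 0 + 204 = 204 → 204
  G: 255 + 0.8×(255−255) = 255 + 0 = 255 → 255
  B: 0 + 0.8×(255−0) = 0 + 204 = 204 → 204
rgb(204, 255, 204) = #ccffcc.

#ccffcc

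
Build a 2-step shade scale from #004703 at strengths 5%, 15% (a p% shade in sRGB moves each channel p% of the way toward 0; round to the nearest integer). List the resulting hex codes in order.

#004303, #003C03

#004703 is rgb(0, 71, 3).
5%: (0→0, 71 − 3.55 = 67.45→67, 3→3) → #004303
15%: (0→0, 71 − 10.65 = 60.35→60, 3→3) → #003C03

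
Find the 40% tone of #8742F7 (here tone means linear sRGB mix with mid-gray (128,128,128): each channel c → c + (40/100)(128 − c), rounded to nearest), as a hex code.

#8742F7 is rgb(135, 66, 247).
A 40% tone moves each channel 40% toward 128:
  R: 135 − 2.8 = 132.2 → 132
  G: 66 + 0.4×(128−66) = 66 + 24.8 = 90.8 → 91
  B: 247 + 0.4×(128−247) = 247 − 47.6 = 199.4 → 199
rgb(132, 91, 199) = #845BC7.

#845BC7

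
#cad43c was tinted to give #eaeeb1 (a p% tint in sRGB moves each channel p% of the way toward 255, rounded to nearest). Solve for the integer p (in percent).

#cad43c is rgb(202, 212, 60); #eaeeb1 is rgb(234, 238, 177).
On the B channel (widest range): 177 ≈ 60 + (p/100)(255 − 60), so p ≈ 100×(177 − 60)/(255 − 60) = 11700/195 = 60.00.
p = 60 reproduces all three channels after rounding.

60%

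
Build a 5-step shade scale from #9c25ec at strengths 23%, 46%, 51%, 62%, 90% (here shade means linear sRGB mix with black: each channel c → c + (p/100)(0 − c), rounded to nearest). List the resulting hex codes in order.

#9c25ec is rgb(156, 37, 236).
23%: (156 − 35.88 = 120.12→120, 37 − 8.51 = 28.49→28, 236 − 54.28 = 181.72→182) → #781cb6
46%: (156 − 71.76 = 84.24→84, 37 − 17.02 = 19.98→20, 236 − 108.56 = 127.44→127) → #54147f
51%: (156 − 79.56 = 76.44→76, 37 − 18.87 = 18.13→18, 236 − 120.36 = 115.64→116) → #4c1274
62%: (156 − 96.72 = 59.28→59, 37 − 22.94 = 14.06→14, 236 − 146.32 = 89.68→90) → #3b0e5a
90%: (156 − 140.4 = 15.6→16, 37 − 33.3 = 3.7→4, 236 − 212.4 = 23.6→24) → #100418

#781cb6, #54147f, #4c1274, #3b0e5a, #100418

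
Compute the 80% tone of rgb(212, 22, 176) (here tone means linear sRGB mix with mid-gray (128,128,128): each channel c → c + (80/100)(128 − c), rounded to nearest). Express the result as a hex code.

#916b8a

Lerp each channel 80% toward 128:
  R: 212 + 0.8×(128−212) = 212 − 67.2 = 144.8 → 145
  G: 22 + 0.8×(128−22) = 22 + 84.8 = 106.8 → 107
  B: 176 + 0.8×(128−176) = 176 − 38.4 = 137.6 → 138
rgb(145, 107, 138) = #916b8a.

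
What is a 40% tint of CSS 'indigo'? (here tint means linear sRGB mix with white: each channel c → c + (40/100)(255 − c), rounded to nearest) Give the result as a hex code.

#9366b4

CSS indigo is rgb(75, 0, 130).
Per channel, c → c + 0.4(255 − c):
  R: 75 + 0.4×(255−75) = 75 + 72 = 147 → 147
  G: 0 + 0.4×(255−0) = 0 + 102 = 102 → 102
  B: 130 + 0.4×(255−130) = 130 + 50 = 180 → 180
rgb(147, 102, 180) = #9366b4.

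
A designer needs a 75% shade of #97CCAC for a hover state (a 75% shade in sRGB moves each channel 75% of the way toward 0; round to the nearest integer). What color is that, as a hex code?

#26332B

#97CCAC is rgb(151, 204, 172).
Lerp each channel 75% toward 0:
  R: 151 − 113.25 = 37.75 → 38
  G: 204 + 0.75×(0−204) = 204 − 153 = 51 → 51
  B: 172 + 0.75×(0−172) = 172 − 129 = 43 → 43
rgb(38, 51, 43) = #26332B.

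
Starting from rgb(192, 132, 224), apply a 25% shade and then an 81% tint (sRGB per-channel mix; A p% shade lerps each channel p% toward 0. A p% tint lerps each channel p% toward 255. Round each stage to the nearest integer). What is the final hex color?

A 25% shade moves each channel 25% toward 0:
  R: 192 − 48 = 144 → 144
  G: 132 − 33 = 99 → 99
  B: 224 − 56 = 168 → 168
After the shade: rgb(144, 99, 168) = #9063A8.
Per channel, c → c + 0.81(255 − c):
  R: 144 + 0.81×(255−144) = 144 + 89.91 = 233.91 → 234
  G: 99 + 0.81×(255−99) = 99 + 126.36 = 225.36 → 225
  B: 168 + 70.47 = 238.47 → 238
rgb(234, 225, 238) = #EAE1EE.

#EAE1EE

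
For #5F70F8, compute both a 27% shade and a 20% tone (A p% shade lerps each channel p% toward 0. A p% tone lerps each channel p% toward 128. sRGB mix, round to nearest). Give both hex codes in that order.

#4552B5, #6673E0

#5F70F8 is rgb(95, 112, 248).
27% shade:
  R: 95 + 0.27×(0−95) = 95 − 25.65 = 69.35 → 69
  G: 112 + 0.27×(0−112) = 112 − 30.24 = 81.76 → 82
  B: 248 − 66.96 = 181.04 → 181
  → #4552B5
20% tone:
  R: 95 + 0.2×(128−95) = 95 + 6.6 = 101.6 → 102
  G: 112 + 0.2×(128−112) = 112 + 3.2 = 115.2 → 115
  B: 248 + 0.2×(128−248) = 248 − 24 = 224 → 224
  → #6673E0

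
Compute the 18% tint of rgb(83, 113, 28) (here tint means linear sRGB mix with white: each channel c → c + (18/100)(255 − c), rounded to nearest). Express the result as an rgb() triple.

Lerp each channel 18% toward 255:
  R: 83 + 0.18×(255−83) = 83 + 30.96 = 113.96 → 114
  G: 113 + 25.56 = 138.56 → 139
  B: 28 + 0.18×(255−28) = 28 + 40.86 = 68.86 → 69

rgb(114, 139, 69)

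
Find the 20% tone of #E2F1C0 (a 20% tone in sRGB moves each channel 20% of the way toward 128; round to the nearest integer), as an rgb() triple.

rgb(206, 218, 179)

#E2F1C0 is rgb(226, 241, 192).
A 20% tone moves each channel 20% toward 128:
  R: 226 − 19.6 = 206.4 → 206
  G: 241 + 0.2×(128−241) = 241 − 22.6 = 218.4 → 218
  B: 192 − 12.8 = 179.2 → 179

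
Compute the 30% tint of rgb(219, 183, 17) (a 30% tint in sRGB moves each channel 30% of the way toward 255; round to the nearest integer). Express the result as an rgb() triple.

rgb(230, 205, 88)

A 30% tint moves each channel 30% toward 255:
  R: 219 + 10.8 = 229.8 → 230
  G: 183 + 0.3×(255−183) = 183 + 21.6 = 204.6 → 205
  B: 17 + 71.4 = 88.4 → 88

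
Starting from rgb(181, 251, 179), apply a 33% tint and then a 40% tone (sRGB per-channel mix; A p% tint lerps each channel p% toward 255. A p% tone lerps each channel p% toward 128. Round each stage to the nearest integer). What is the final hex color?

#AECAAE

A 33% tint moves each channel 33% toward 255:
  R: 181 + 0.33×(255−181) = 181 + 24.42 = 205.42 → 205
  G: 251 + 0.33×(255−251) = 251 + 1.32 = 252.32 → 252
  B: 179 + 25.08 = 204.08 → 204
After the tint: rgb(205, 252, 204) = #CDFCCC.
Lerp each channel 40% toward 128:
  R: 205 + 0.4×(128−205) = 205 − 30.8 = 174.2 → 174
  G: 252 + 0.4×(128−252) = 252 − 49.6 = 202.4 → 202
  B: 204 − 30.4 = 173.6 → 174
rgb(174, 202, 174) = #AECAAE.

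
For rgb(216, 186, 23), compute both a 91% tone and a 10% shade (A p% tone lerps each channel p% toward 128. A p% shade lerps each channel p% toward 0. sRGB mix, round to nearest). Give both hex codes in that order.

#888577, #C2A715

91% tone:
  R: 216 + 0.91×(128−216) = 216 − 80.08 = 135.92 → 136
  G: 186 − 52.78 = 133.22 → 133
  B: 23 + 95.55 = 118.55 → 119
  → #888577
10% shade:
  R: 216 + 0.1×(0−216) = 216 − 21.6 = 194.4 → 194
  G: 186 − 18.6 = 167.4 → 167
  B: 23 + 0.1×(0−23) = 23 − 2.3 = 20.7 → 21
  → #C2A715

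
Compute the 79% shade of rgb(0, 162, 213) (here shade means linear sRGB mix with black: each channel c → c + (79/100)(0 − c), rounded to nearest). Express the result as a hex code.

A 79% shade moves each channel 79% toward 0:
  R: 0 + 0 = 0 → 0
  G: 162 − 127.98 = 34.02 → 34
  B: 213 + 0.79×(0−213) = 213 − 168.27 = 44.73 → 45
rgb(0, 34, 45) = #00222D.

#00222D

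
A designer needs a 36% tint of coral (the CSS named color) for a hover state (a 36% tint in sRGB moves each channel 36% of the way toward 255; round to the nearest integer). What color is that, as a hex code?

CSS coral is rgb(255, 127, 80).
Per channel, c → c + 0.36(255 − c):
  R: 255 + 0.36×(255−255) = 255 + 0 = 255 → 255
  G: 127 + 46.08 = 173.08 → 173
  B: 80 + 63 = 143 → 143
rgb(255, 173, 143) = #FFAD8F.

#FFAD8F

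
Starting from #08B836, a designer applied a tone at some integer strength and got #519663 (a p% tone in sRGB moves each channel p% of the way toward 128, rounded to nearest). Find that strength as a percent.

#08B836 is rgb(8, 184, 54); #519663 is rgb(81, 150, 99).
On the R channel (widest range): 81 ≈ 8 + (p/100)(128 − 8), so p ≈ 100×(81 − 8)/(128 − 8) = 7300/120 = 60.83.
p = 61 reproduces all three channels after rounding.

61%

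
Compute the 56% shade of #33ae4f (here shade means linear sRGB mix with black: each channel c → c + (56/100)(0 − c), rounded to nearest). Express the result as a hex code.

#33ae4f is rgb(51, 174, 79).
Lerp each channel 56% toward 0:
  R: 51 + 0.56×(0−51) = 51 − 28.56 = 22.44 → 22
  G: 174 + 0.56×(0−174) = 174 − 97.44 = 76.56 → 77
  B: 79 + 0.56×(0−79) = 79 − 44.24 = 34.76 → 35
rgb(22, 77, 35) = #164d23.

#164d23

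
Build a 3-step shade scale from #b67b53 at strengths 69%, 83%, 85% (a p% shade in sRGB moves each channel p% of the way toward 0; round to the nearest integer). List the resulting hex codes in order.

#38261a, #1f150e, #1b120c

#b67b53 is rgb(182, 123, 83).
69%: (182 − 125.58 = 56.42→56, 123 − 84.87 = 38.13→38, 83 − 57.27 = 25.73→26) → #38261a
83%: (182 − 151.06 = 30.94→31, 123 − 102.09 = 20.91→21, 83 − 68.89 = 14.11→14) → #1f150e
85%: (182 − 154.7 = 27.3→27, 123 − 104.55 = 18.45→18, 83 − 70.55 = 12.45→12) → #1b120c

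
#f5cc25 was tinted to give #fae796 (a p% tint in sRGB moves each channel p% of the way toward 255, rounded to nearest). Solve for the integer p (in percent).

52%

#f5cc25 is rgb(245, 204, 37); #fae796 is rgb(250, 231, 150).
On the B channel (widest range): 150 ≈ 37 + (p/100)(255 − 37), so p ≈ 100×(150 − 37)/(255 − 37) = 11300/218 = 51.83.
p = 52 reproduces all three channels after rounding.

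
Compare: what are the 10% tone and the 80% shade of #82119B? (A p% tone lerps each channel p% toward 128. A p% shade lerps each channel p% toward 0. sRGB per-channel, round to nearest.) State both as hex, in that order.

#82119B is rgb(130, 17, 155).
10% tone:
  R: 130 + 0.1×(128−130) = 130 − 0.2 = 129.8 → 130
  G: 17 + 11.1 = 28.1 → 28
  B: 155 + 0.1×(128−155) = 155 − 2.7 = 152.3 → 152
  → #821C98
80% shade:
  R: 130 − 104 = 26 → 26
  G: 17 − 13.6 = 3.4 → 3
  B: 155 + 0.8×(0−155) = 155 − 124 = 31 → 31
  → #1A031F

#821C98, #1A031F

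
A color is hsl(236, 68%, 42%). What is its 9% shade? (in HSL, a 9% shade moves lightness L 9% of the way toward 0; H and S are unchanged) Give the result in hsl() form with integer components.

L moves 9% from 42 toward 0: 42 − 3.78 = 38.22 → 38.
H and S are unchanged.

hsl(236, 68%, 38%)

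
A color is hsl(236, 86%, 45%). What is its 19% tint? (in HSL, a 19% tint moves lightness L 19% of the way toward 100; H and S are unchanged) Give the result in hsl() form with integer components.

L moves 19% from 45 toward 100: 45 + 10.45 = 55.45 → 55.
H and S are unchanged.

hsl(236, 86%, 55%)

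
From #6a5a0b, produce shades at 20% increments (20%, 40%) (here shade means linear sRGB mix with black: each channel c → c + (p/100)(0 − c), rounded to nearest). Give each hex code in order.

#554809, #403607

#6a5a0b is rgb(106, 90, 11).
20%: (106 − 21.2 = 84.8→85, 90 − 18 = 72→72, 11 − 2.2 = 8.8→9) → #554809
40%: (106 − 42.4 = 63.6→64, 90 − 36 = 54→54, 11 − 4.4 = 6.6→7) → #403607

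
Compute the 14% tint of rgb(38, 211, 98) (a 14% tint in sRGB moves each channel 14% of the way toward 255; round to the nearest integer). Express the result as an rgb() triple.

rgb(68, 217, 120)

Lerp each channel 14% toward 255:
  R: 38 + 30.38 = 68.38 → 68
  G: 211 + 0.14×(255−211) = 211 + 6.16 = 217.16 → 217
  B: 98 + 0.14×(255−98) = 98 + 21.98 = 119.98 → 120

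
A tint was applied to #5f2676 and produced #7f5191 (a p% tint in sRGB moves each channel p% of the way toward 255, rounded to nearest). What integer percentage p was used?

20%

#5f2676 is rgb(95, 38, 118); #7f5191 is rgb(127, 81, 145).
On the G channel (widest range): 81 ≈ 38 + (p/100)(255 − 38), so p ≈ 100×(81 − 38)/(255 − 38) = 4300/217 = 19.82.
p = 20 reproduces all three channels after rounding.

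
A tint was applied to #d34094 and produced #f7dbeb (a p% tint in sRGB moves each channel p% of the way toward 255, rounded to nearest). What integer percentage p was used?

81%

#d34094 is rgb(211, 64, 148); #f7dbeb is rgb(247, 219, 235).
On the G channel (widest range): 219 ≈ 64 + (p/100)(255 − 64), so p ≈ 100×(219 − 64)/(255 − 64) = 15500/191 = 81.15.
p = 81 reproduces all three channels after rounding.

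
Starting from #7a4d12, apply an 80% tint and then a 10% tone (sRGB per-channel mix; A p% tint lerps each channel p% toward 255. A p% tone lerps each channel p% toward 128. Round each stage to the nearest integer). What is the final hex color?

#7a4d12 is rgb(122, 77, 18).
Per channel, c → c + 0.8(255 − c):
  R: 122 + 106.4 = 228.4 → 228
  G: 77 + 142.4 = 219.4 → 219
  B: 18 + 189.6 = 207.6 → 208
After the tint: rgb(228, 219, 208) = #e4dbd0.
A 10% tone moves each channel 10% toward 128:
  R: 228 − 10 = 218 → 218
  G: 219 − 9.1 = 209.9 → 210
  B: 208 − 8 = 200 → 200
rgb(218, 210, 200) = #dad2c8.

#dad2c8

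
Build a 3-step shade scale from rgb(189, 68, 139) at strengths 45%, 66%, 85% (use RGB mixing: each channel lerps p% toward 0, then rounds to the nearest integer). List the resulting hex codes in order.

#68254C, #40172F, #1C0A15

45%: (189 − 85.05 = 103.95→104, 68 − 30.6 = 37.4→37, 139 − 62.55 = 76.45→76) → #68254C
66%: (189 − 124.74 = 64.26→64, 68 − 44.88 = 23.12→23, 139 − 91.74 = 47.26→47) → #40172F
85%: (189 − 160.65 = 28.35→28, 68 − 57.8 = 10.2→10, 139 − 118.15 = 20.85→21) → #1C0A15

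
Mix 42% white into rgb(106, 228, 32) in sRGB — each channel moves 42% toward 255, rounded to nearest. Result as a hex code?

Per channel, c → c + 0.42(255 − c):
  R: 106 + 0.42×(255−106) = 106 + 62.58 = 168.58 → 169
  G: 228 + 0.42×(255−228) = 228 + 11.34 = 239.34 → 239
  B: 32 + 0.42×(255−32) = 32 + 93.66 = 125.66 → 126
rgb(169, 239, 126) = #a9ef7e.

#a9ef7e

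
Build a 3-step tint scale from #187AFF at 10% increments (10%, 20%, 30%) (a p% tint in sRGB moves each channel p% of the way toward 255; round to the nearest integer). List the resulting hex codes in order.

#187AFF is rgb(24, 122, 255).
10%: (24 + 23.1 = 47.1→47, 122 + 13.3 = 135.3→135, 255→255) → #2F87FF
20%: (24 + 46.2 = 70.2→70, 122 + 26.6 = 148.6→149, 255→255) → #4695FF
30%: (24 + 69.3 = 93.3→93, 122 + 39.9 = 161.9→162, 255→255) → #5DA2FF

#2F87FF, #4695FF, #5DA2FF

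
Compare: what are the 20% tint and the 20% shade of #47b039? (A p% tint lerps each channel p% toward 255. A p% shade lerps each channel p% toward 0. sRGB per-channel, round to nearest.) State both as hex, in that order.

#6cc061, #398d2e

#47b039 is rgb(71, 176, 57).
20% tint:
  R: 71 + 36.8 = 107.8 → 108
  G: 176 + 15.8 = 191.8 → 192
  B: 57 + 0.2×(255−57) = 57 + 39.6 = 96.6 → 97
  → #6cc061
20% shade:
  R: 71 − 14.2 = 56.8 → 57
  G: 176 + 0.2×(0−176) = 176 − 35.2 = 140.8 → 141
  B: 57 + 0.2×(0−57) = 57 − 11.4 = 45.6 → 46
  → #398d2e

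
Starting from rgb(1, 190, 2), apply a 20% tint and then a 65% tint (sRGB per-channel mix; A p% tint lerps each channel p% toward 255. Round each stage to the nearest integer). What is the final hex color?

Lerp each channel 20% toward 255:
  R: 1 + 50.8 = 51.8 → 52
  G: 190 + 0.2×(255−190) = 190 + 13 = 203 → 203
  B: 2 + 50.6 = 52.6 → 53
After the tint: rgb(52, 203, 53) = #34cb35.
A 65% tint moves each channel 65% toward 255:
  R: 52 + 131.95 = 183.95 → 184
  G: 203 + 0.65×(255−203) = 203 + 33.8 = 236.8 → 237
  B: 53 + 0.65×(255−53) = 53 + 131.3 = 184.3 → 184
rgb(184, 237, 184) = #b8edb8.

#b8edb8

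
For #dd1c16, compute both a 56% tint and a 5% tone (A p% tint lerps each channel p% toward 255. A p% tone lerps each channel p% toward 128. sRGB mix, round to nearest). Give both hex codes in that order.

#dd1c16 is rgb(221, 28, 22).
56% tint:
  R: 221 + 0.56×(255−221) = 221 + 19.04 = 240.04 → 240
  G: 28 + 0.56×(255−28) = 28 + 127.12 = 155.12 → 155
  B: 22 + 0.56×(255−22) = 22 + 130.48 = 152.48 → 152
  → #f09b98
5% tone:
  R: 221 − 4.65 = 216.35 → 216
  G: 28 + 0.05×(128−28) = 28 + 5 = 33 → 33
  B: 22 + 0.05×(128−22) = 22 + 5.3 = 27.3 → 27
  → #d8211b

#f09b98, #d8211b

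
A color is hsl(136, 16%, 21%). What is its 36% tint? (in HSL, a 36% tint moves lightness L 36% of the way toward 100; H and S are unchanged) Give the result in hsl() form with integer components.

hsl(136, 16%, 49%)

L moves 36% from 21 toward 100: 21 + 28.44 = 49.44 → 49.
H and S are unchanged.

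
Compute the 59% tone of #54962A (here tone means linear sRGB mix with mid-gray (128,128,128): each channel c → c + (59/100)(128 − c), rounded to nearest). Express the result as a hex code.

#54962A is rgb(84, 150, 42).
A 59% tone moves each channel 59% toward 128:
  R: 84 + 25.96 = 109.96 → 110
  G: 150 + 0.59×(128−150) = 150 − 12.98 = 137.02 → 137
  B: 42 + 0.59×(128−42) = 42 + 50.74 = 92.74 → 93
rgb(110, 137, 93) = #6E895D.

#6E895D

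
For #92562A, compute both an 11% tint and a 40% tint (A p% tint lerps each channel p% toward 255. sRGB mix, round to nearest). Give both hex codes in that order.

#9E6941, #BE9A7F

#92562A is rgb(146, 86, 42).
11% tint:
  R: 146 + 11.99 = 157.99 → 158
  G: 86 + 0.11×(255−86) = 86 + 18.59 = 104.59 → 105
  B: 42 + 0.11×(255−42) = 42 + 23.43 = 65.43 → 65
  → #9E6941
40% tint:
  R: 146 + 0.4×(255−146) = 146 + 43.6 = 189.6 → 190
  G: 86 + 67.6 = 153.6 → 154
  B: 42 + 0.4×(255−42) = 42 + 85.2 = 127.2 → 127
  → #BE9A7F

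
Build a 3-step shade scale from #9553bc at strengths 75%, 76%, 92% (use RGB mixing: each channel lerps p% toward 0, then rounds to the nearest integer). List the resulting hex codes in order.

#9553bc is rgb(149, 83, 188).
75%: (149 − 111.75 = 37.25→37, 83 − 62.25 = 20.75→21, 188 − 141 = 47→47) → #25152f
76%: (149 − 113.24 = 35.76→36, 83 − 63.08 = 19.92→20, 188 − 142.88 = 45.12→45) → #24142d
92%: (149 − 137.08 = 11.92→12, 83 − 76.36 = 6.64→7, 188 − 172.96 = 15.04→15) → #0c070f

#25152f, #24142d, #0c070f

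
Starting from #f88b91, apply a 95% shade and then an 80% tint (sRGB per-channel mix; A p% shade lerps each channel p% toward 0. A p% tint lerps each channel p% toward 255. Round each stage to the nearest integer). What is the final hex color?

#f88b91 is rgb(248, 139, 145).
A 95% shade moves each channel 95% toward 0:
  R: 248 − 235.6 = 12.4 → 12
  G: 139 − 132.05 = 6.95 → 7
  B: 145 − 137.75 = 7.25 → 7
After the shade: rgb(12, 7, 7) = #0c0707.
An 80% tint moves each channel 80% toward 255:
  R: 12 + 0.8×(255−12) = 12 + 194.4 = 206.4 → 206
  G: 7 + 0.8×(255−7) = 7 + 198.4 = 205.4 → 205
  B: 7 + 0.8×(255−7) = 7 + 198.4 = 205.4 → 205
rgb(206, 205, 205) = #cecdcd.

#cecdcd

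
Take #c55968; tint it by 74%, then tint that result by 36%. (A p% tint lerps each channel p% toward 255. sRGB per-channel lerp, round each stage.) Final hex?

#c55968 is rgb(197, 89, 104).
A 74% tint moves each channel 74% toward 255:
  R: 197 + 42.92 = 239.92 → 240
  G: 89 + 0.74×(255−89) = 89 + 122.84 = 211.84 → 212
  B: 104 + 0.74×(255−104) = 104 + 111.74 = 215.74 → 216
After the tint: rgb(240, 212, 216) = #f0d4d8.
A 36% tint moves each channel 36% toward 255:
  R: 240 + 0.36×(255−240) = 240 + 5.4 = 245.4 → 245
  G: 212 + 15.48 = 227.48 → 227
  B: 216 + 0.36×(255−216) = 216 + 14.04 = 230.04 → 230
rgb(245, 227, 230) = #f5e3e6.

#f5e3e6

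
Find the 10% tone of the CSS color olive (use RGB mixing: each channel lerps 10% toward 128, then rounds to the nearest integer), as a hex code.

#80800d

CSS olive is rgb(128, 128, 0).
A 10% tone moves each channel 10% toward 128:
  R: 128 + 0 = 128 → 128
  G: 128 + 0.1×(128−128) = 128 + 0 = 128 → 128
  B: 0 + 0.1×(128−0) = 0 + 12.8 = 12.8 → 13
rgb(128, 128, 13) = #80800d.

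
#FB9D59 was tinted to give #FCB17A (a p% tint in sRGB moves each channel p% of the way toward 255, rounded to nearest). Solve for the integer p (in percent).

#FB9D59 is rgb(251, 157, 89); #FCB17A is rgb(252, 177, 122).
On the B channel (widest range): 122 ≈ 89 + (p/100)(255 − 89), so p ≈ 100×(122 − 89)/(255 − 89) = 3300/166 = 19.88.
p = 20 reproduces all three channels after rounding.

20%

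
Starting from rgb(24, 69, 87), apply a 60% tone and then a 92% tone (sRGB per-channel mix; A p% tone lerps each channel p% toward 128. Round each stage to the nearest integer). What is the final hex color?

A 60% tone moves each channel 60% toward 128:
  R: 24 + 0.6×(128−24) = 24 + 62.4 = 86.4 → 86
  G: 69 + 35.4 = 104.4 → 104
  B: 87 + 0.6×(128−87) = 87 + 24.6 = 111.6 → 112
After the tone: rgb(86, 104, 112) = #566870.
A 92% tone moves each channel 92% toward 128:
  R: 86 + 0.92×(128−86) = 86 + 38.64 = 124.64 → 125
  G: 104 + 0.92×(128−104) = 104 + 22.08 = 126.08 → 126
  B: 112 + 0.92×(128−112) = 112 + 14.72 = 126.72 → 127
rgb(125, 126, 127) = #7D7E7F.

#7D7E7F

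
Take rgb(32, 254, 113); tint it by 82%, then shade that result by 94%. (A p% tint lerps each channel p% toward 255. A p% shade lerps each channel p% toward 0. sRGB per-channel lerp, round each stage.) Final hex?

#0d0f0e

An 82% tint moves each channel 82% toward 255:
  R: 32 + 0.82×(255−32) = 32 + 182.86 = 214.86 → 215
  G: 254 + 0.82×(255−254) = 254 + 0.82 = 254.82 → 255
  B: 113 + 0.82×(255−113) = 113 + 116.44 = 229.44 → 229
After the tint: rgb(215, 255, 229) = #d7ffe5.
Lerp each channel 94% toward 0:
  R: 215 + 0.94×(0−215) = 215 − 202.1 = 12.9 → 13
  G: 255 + 0.94×(0−255) = 255 − 239.7 = 15.3 → 15
  B: 229 + 0.94×(0−229) = 229 − 215.26 = 13.74 → 14
rgb(13, 15, 14) = #0d0f0e.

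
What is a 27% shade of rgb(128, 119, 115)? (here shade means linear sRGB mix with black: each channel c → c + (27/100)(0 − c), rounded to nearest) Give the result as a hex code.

A 27% shade moves each channel 27% toward 0:
  R: 128 + 0.27×(0−128) = 128 − 34.56 = 93.44 → 93
  G: 119 + 0.27×(0−119) = 119 − 32.13 = 86.87 → 87
  B: 115 − 31.05 = 83.95 → 84
rgb(93, 87, 84) = #5d5754.

#5d5754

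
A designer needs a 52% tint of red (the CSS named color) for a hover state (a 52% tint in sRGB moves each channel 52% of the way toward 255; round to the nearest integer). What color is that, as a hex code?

#FF8585

CSS red is rgb(255, 0, 0).
Per channel, c → c + 0.52(255 − c):
  R: 255 + 0 = 255 → 255
  G: 0 + 0.52×(255−0) = 0 + 132.6 = 132.6 → 133
  B: 0 + 0.52×(255−0) = 0 + 132.6 = 132.6 → 133
rgb(255, 133, 133) = #FF8585.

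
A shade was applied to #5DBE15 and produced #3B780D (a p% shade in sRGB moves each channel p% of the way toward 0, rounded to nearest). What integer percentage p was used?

37%

#5DBE15 is rgb(93, 190, 21); #3B780D is rgb(59, 120, 13).
On the G channel (widest range): 120 ≈ 190 + (p/100)(0 − 190), so p ≈ 100×(120 − 190)/(0 − 190) = -7000/-190 = 36.84.
p = 37 reproduces all three channels after rounding.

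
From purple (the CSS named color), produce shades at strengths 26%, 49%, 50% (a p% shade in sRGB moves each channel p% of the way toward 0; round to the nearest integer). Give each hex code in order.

#5F005F, #410041, #400040

CSS purple is rgb(128, 0, 128).
26%: (128 − 33.28 = 94.72→95, 0→0, 128 − 33.28 = 94.72→95) → #5F005F
49%: (128 − 62.72 = 65.28→65, 0→0, 128 − 62.72 = 65.28→65) → #410041
50%: (128 − 64 = 64→64, 0→0, 128 − 64 = 64→64) → #400040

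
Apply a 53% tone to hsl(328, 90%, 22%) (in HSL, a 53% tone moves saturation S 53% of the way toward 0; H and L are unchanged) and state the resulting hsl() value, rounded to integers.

S moves 53% from 90 toward 0: 90 − 47.7 = 42.3 → 42.
H and L are unchanged.

hsl(328, 42%, 22%)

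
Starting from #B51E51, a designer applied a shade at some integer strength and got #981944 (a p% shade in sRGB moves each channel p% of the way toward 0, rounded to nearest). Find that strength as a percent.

16%

#B51E51 is rgb(181, 30, 81); #981944 is rgb(152, 25, 68).
On the R channel (widest range): 152 ≈ 181 + (p/100)(0 − 181), so p ≈ 100×(152 − 181)/(0 − 181) = -2900/-181 = 16.02.
p = 16 reproduces all three channels after rounding.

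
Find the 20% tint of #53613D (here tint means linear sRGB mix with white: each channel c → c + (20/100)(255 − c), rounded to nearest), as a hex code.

#758164

#53613D is rgb(83, 97, 61).
Per channel, c → c + 0.2(255 − c):
  R: 83 + 0.2×(255−83) = 83 + 34.4 = 117.4 → 117
  G: 97 + 31.6 = 128.6 → 129
  B: 61 + 0.2×(255−61) = 61 + 38.8 = 99.8 → 100
rgb(117, 129, 100) = #758164.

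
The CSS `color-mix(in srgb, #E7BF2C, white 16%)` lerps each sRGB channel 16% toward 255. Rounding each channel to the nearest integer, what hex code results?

#EBC94E

#E7BF2C is rgb(231, 191, 44).
A 16% tint moves each channel 16% toward 255:
  R: 231 + 0.16×(255−231) = 231 + 3.84 = 234.84 → 235
  G: 191 + 10.24 = 201.24 → 201
  B: 44 + 33.76 = 77.76 → 78
rgb(235, 201, 78) = #EBC94E.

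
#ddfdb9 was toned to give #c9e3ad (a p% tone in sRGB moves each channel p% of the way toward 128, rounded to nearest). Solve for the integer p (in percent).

21%

#ddfdb9 is rgb(221, 253, 185); #c9e3ad is rgb(201, 227, 173).
On the G channel (widest range): 227 ≈ 253 + (p/100)(128 − 253), so p ≈ 100×(227 − 253)/(128 − 253) = -2600/-125 = 20.80.
p = 21 reproduces all three channels after rounding.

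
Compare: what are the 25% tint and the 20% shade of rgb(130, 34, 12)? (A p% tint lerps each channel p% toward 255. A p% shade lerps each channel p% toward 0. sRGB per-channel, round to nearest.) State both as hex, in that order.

#a15949, #681b0a

25% tint:
  R: 130 + 0.25×(255−130) = 130 + 31.25 = 161.25 → 161
  G: 34 + 55.25 = 89.25 → 89
  B: 12 + 0.25×(255−12) = 12 + 60.75 = 72.75 → 73
  → #a15949
20% shade:
  R: 130 + 0.2×(0−130) = 130 − 26 = 104 → 104
  G: 34 − 6.8 = 27.2 → 27
  B: 12 − 2.4 = 9.6 → 10
  → #681b0a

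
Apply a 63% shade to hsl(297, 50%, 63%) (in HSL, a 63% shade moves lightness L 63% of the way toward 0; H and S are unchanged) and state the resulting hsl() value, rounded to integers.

hsl(297, 50%, 23%)

L moves 63% from 63 toward 0: 63 − 39.69 = 23.31 → 23.
H and S are unchanged.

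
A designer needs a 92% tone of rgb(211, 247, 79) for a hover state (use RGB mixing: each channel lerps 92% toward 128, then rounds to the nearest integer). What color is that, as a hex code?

A 92% tone moves each channel 92% toward 128:
  R: 211 − 76.36 = 134.64 → 135
  G: 247 + 0.92×(128−247) = 247 − 109.48 = 137.52 → 138
  B: 79 + 0.92×(128−79) = 79 + 45.08 = 124.08 → 124
rgb(135, 138, 124) = #878a7c.

#878a7c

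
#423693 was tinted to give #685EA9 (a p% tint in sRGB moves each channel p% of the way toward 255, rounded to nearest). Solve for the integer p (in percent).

#423693 is rgb(66, 54, 147); #685EA9 is rgb(104, 94, 169).
On the G channel (widest range): 94 ≈ 54 + (p/100)(255 − 54), so p ≈ 100×(94 − 54)/(255 − 54) = 4000/201 = 19.90.
p = 20 reproduces all three channels after rounding.

20%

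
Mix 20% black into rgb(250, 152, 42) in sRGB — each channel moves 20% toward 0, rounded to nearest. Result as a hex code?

#C87A22

Lerp each channel 20% toward 0:
  R: 250 − 50 = 200 → 200
  G: 152 + 0.2×(0−152) = 152 − 30.4 = 121.6 → 122
  B: 42 + 0.2×(0−42) = 42 − 8.4 = 33.6 → 34
rgb(200, 122, 34) = #C87A22.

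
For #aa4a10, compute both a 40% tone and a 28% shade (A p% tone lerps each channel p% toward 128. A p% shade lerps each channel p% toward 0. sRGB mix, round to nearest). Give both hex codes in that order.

#aa4a10 is rgb(170, 74, 16).
40% tone:
  R: 170 + 0.4×(128−170) = 170 − 16.8 = 153.2 → 153
  G: 74 + 0.4×(128−74) = 74 + 21.6 = 95.6 → 96
  B: 16 + 0.4×(128−16) = 16 + 44.8 = 60.8 → 61
  → #99603d
28% shade:
  R: 170 + 0.28×(0−170) = 170 − 47.6 = 122.4 → 122
  G: 74 − 20.72 = 53.28 → 53
  B: 16 + 0.28×(0−16) = 16 − 4.48 = 11.52 → 12
  → #7a350c

#99603d, #7a350c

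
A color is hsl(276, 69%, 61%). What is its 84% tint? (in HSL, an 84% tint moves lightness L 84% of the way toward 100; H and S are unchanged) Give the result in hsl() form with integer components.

L moves 84% from 61 toward 100: 61 + 32.76 = 93.76 → 94.
H and S are unchanged.

hsl(276, 69%, 94%)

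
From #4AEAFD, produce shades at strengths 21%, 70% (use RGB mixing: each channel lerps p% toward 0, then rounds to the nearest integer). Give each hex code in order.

#3AB9C8, #16464C

#4AEAFD is rgb(74, 234, 253).
21%: (74 − 15.54 = 58.46→58, 234 − 49.14 = 184.86→185, 253 − 53.13 = 199.87→200) → #3AB9C8
70%: (74 − 51.8 = 22.2→22, 234 − 163.8 = 70.2→70, 253 − 177.1 = 75.9→76) → #16464C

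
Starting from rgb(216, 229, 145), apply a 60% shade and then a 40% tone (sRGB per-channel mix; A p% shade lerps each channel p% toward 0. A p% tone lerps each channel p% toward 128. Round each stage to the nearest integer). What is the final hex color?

Per channel, c → c + 0.6(0 − c):
  R: 216 − 129.6 = 86.4 → 86
  G: 229 − 137.4 = 91.6 → 92
  B: 145 − 87 = 58 → 58
After the shade: rgb(86, 92, 58) = #565C3A.
Lerp each channel 40% toward 128:
  R: 86 + 16.8 = 102.8 → 103
  G: 92 + 0.4×(128−92) = 92 + 14.4 = 106.4 → 106
  B: 58 + 0.4×(128−58) = 58 + 28 = 86 → 86
rgb(103, 106, 86) = #676A56.

#676A56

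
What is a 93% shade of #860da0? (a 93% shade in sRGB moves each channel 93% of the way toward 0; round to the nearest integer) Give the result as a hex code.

#09010b

#860da0 is rgb(134, 13, 160).
Per channel, c → c + 0.93(0 − c):
  R: 134 + 0.93×(0−134) = 134 − 124.62 = 9.38 → 9
  G: 13 + 0.93×(0−13) = 13 − 12.09 = 0.91 → 1
  B: 160 + 0.93×(0−160) = 160 − 148.8 = 11.2 → 11
rgb(9, 1, 11) = #09010b.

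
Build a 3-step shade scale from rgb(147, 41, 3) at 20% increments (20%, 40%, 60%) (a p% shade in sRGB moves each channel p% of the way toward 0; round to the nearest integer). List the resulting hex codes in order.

#762102, #581902, #3b1001

20%: (147 − 29.4 = 117.6→118, 41 − 8.2 = 32.8→33, 3 − 0.6 = 2.4→2) → #762102
40%: (147 − 58.8 = 88.2→88, 41 − 16.4 = 24.6→25, 3 − 1.2 = 1.8→2) → #581902
60%: (147 − 88.2 = 58.8→59, 41 − 24.6 = 16.4→16, 3 − 1.8 = 1.2→1) → #3b1001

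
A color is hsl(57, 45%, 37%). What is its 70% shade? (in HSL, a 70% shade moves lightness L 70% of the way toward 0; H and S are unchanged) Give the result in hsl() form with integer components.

hsl(57, 45%, 11%)

L moves 70% from 37 toward 0: 37 − 25.9 = 11.1 → 11.
H and S are unchanged.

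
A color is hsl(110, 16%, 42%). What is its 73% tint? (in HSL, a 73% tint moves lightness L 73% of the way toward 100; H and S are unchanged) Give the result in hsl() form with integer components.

L moves 73% from 42 toward 100: 42 + 42.34 = 84.34 → 84.
H and S are unchanged.

hsl(110, 16%, 84%)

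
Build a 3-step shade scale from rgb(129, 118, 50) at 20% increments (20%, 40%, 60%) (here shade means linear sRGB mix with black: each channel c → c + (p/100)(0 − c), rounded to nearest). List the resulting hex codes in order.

20%: (129 − 25.8 = 103.2→103, 118 − 23.6 = 94.4→94, 50 − 10 = 40→40) → #675e28
40%: (129 − 51.6 = 77.4→77, 118 − 47.2 = 70.8→71, 50 − 20 = 30→30) → #4d471e
60%: (129 − 77.4 = 51.6→52, 118 − 70.8 = 47.2→47, 50 − 30 = 20→20) → #342f14

#675e28, #4d471e, #342f14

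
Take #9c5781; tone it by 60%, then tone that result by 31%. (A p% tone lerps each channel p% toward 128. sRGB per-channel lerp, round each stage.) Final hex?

#887580

#9c5781 is rgb(156, 87, 129).
Per channel, c → c + 0.6(128 − c):
  R: 156 + 0.6×(128−156) = 156 − 16.8 = 139.2 → 139
  G: 87 + 24.6 = 111.6 → 112
  B: 129 + 0.6×(128−129) = 129 − 0.6 = 128.4 → 128
After the tone: rgb(139, 112, 128) = #8b7080.
Lerp each channel 31% toward 128:
  R: 139 + 0.31×(128−139) = 139 − 3.41 = 135.59 → 136
  G: 112 + 0.31×(128−112) = 112 + 4.96 = 116.96 → 117
  B: 128 + 0 = 128 → 128
rgb(136, 117, 128) = #887580.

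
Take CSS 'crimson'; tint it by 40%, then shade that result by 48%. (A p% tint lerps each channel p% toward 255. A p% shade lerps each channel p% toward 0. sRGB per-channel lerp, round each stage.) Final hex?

CSS crimson is rgb(220, 20, 60).
Per channel, c → c + 0.4(255 − c):
  R: 220 + 0.4×(255−220) = 220 + 14 = 234 → 234
  G: 20 + 0.4×(255−20) = 20 + 94 = 114 → 114
  B: 60 + 0.4×(255−60) = 60 + 78 = 138 → 138
After the tint: rgb(234, 114, 138) = #EA728A.
A 48% shade moves each channel 48% toward 0:
  R: 234 + 0.48×(0−234) = 234 − 112.32 = 121.68 → 122
  G: 114 − 54.72 = 59.28 → 59
  B: 138 − 66.24 = 71.76 → 72
rgb(122, 59, 72) = #7A3B48.

#7A3B48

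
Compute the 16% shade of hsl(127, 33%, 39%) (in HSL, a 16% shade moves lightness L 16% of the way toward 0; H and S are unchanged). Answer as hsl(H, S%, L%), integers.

hsl(127, 33%, 33%)

L moves 16% from 39 toward 0: 39 − 6.24 = 32.76 → 33.
H and S are unchanged.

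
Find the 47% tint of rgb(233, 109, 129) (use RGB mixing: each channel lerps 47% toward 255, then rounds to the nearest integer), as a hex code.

#F3B2BC

Lerp each channel 47% toward 255:
  R: 233 + 0.47×(255−233) = 233 + 10.34 = 243.34 → 243
  G: 109 + 0.47×(255−109) = 109 + 68.62 = 177.62 → 178
  B: 129 + 59.22 = 188.22 → 188
rgb(243, 178, 188) = #F3B2BC.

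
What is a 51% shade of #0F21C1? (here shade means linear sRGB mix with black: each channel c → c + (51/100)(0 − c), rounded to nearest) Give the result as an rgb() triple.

rgb(7, 16, 95)

#0F21C1 is rgb(15, 33, 193).
Lerp each channel 51% toward 0:
  R: 15 − 7.65 = 7.35 → 7
  G: 33 − 16.83 = 16.17 → 16
  B: 193 − 98.43 = 94.57 → 95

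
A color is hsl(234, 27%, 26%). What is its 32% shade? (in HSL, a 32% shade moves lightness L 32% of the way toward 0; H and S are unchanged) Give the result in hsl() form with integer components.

hsl(234, 27%, 18%)

L moves 32% from 26 toward 0: 26 − 8.32 = 17.68 → 18.
H and S are unchanged.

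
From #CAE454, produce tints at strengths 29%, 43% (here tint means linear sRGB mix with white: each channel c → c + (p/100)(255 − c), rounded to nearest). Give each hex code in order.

#CAE454 is rgb(202, 228, 84).
29%: (202 + 15.37 = 217.37→217, 228 + 7.83 = 235.83→236, 84 + 49.59 = 133.59→134) → #D9EC86
43%: (202 + 22.79 = 224.79→225, 228 + 11.61 = 239.61→240, 84 + 73.53 = 157.53→158) → #E1F09E

#D9EC86, #E1F09E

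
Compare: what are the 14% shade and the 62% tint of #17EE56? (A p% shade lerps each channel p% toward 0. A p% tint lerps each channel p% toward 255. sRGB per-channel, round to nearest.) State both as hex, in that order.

#17EE56 is rgb(23, 238, 86).
14% shade:
  R: 23 + 0.14×(0−23) = 23 − 3.22 = 19.78 → 20
  G: 238 − 33.32 = 204.68 → 205
  B: 86 + 0.14×(0−86) = 86 − 12.04 = 73.96 → 74
  → #14CD4A
62% tint:
  R: 23 + 143.84 = 166.84 → 167
  G: 238 + 10.54 = 248.54 → 249
  B: 86 + 104.78 = 190.78 → 191
  → #A7F9BF

#14CD4A, #A7F9BF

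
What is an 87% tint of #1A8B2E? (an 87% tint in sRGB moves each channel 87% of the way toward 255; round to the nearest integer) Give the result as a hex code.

#E1F0E4

#1A8B2E is rgb(26, 139, 46).
Lerp each channel 87% toward 255:
  R: 26 + 199.23 = 225.23 → 225
  G: 139 + 0.87×(255−139) = 139 + 100.92 = 239.92 → 240
  B: 46 + 0.87×(255−46) = 46 + 181.83 = 227.83 → 228
rgb(225, 240, 228) = #E1F0E4.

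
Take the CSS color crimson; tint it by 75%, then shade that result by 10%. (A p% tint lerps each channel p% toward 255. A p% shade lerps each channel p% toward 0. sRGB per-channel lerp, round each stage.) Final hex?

#DDB0B9

CSS crimson is rgb(220, 20, 60).
A 75% tint moves each channel 75% toward 255:
  R: 220 + 0.75×(255−220) = 220 + 26.25 = 246.25 → 246
  G: 20 + 176.25 = 196.25 → 196
  B: 60 + 0.75×(255−60) = 60 + 146.25 = 206.25 → 206
After the tint: rgb(246, 196, 206) = #F6C4CE.
Lerp each channel 10% toward 0:
  R: 246 + 0.1×(0−246) = 246 − 24.6 = 221.4 → 221
  G: 196 + 0.1×(0−196) = 196 − 19.6 = 176.4 → 176
  B: 206 + 0.1×(0−206) = 206 − 20.6 = 185.4 → 185
rgb(221, 176, 185) = #DDB0B9.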